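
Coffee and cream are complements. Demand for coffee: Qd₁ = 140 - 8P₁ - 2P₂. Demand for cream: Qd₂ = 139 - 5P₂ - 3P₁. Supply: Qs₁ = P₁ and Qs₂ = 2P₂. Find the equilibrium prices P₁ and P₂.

Market 1: 140 - 8P₁ - 2P₂ = P₁ → 9P₁ + 2P₂ = 140.
Market 2: 7P₂ + 3P₁ = 139.
Eliminating P₂: 7×(1) − 2×(2) gives 57P₁ = 702, so P₁ = 234/19.
Back-substitute into (2): P₂ = (139 − 3×234/19) / 7 = 277/19.

P₁ = 234/19, P₂ = 277/19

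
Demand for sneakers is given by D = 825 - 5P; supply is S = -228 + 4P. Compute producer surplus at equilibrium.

Producer surplus = 7200

Equilibrium: 825 - 5P = -228 + 4P gives P* = 117, Q* = 240.
Supply starts at P = 57 (where S = 0).
PS = ½(117 − 57)(240) = 7200.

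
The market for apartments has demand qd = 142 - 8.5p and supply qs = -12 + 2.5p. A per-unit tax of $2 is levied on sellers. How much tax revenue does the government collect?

Tax revenue = 421/11

Pre-tax equilibrium: p* = 14, q* = 23.
Tax on sellers shifts supply to qs = -12 + 2.5(p − 2) = -17 + 2.5p.
142 - 8.5p = -17 + 2.5p gives buyer price pb = 159/11; sellers receive ps = 159/11 − 2 = 137/11.
New quantity: q = 142 − 8.5(159/11) = 421/22.
Revenue = 2 × 421/22 = 421/11.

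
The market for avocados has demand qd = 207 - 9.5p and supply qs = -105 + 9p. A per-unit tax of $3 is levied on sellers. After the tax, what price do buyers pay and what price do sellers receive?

Pre-tax equilibrium: p* = 624/37, q* = 1731/37.
Tax on sellers shifts supply to qs = -105 + 9(p − 3) = -132 + 9p.
207 - 9.5p = -132 + 9p gives buyer price pb = 678/37; sellers receive ps = 678/37 − 3 = 567/37.
New quantity: q = 207 − 9.5(678/37) = 1218/37.

Buyers pay 678/37, sellers receive 567/37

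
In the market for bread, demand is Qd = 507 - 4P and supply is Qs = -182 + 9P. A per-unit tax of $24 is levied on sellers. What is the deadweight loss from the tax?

Pre-tax equilibrium: P* = 53, Q* = 295.
Tax on sellers shifts supply to Qs = -182 + 9(P − 24) = -398 + 9P.
507 - 4P = -398 + 9P gives buyer price Pb = 905/13; sellers receive Ps = 905/13 − 24 = 593/13.
New quantity: Q = 507 − 4(905/13) = 2971/13.
DWL = ½ × 24 × (295 − 2971/13) = 10368/13.

Deadweight loss = 10368/13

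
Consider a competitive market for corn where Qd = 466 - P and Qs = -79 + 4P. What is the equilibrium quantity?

Q* = 357

Set Qd = Qs: 466 - P = -79 + 4P.
545 = 5P, so P* = 109.
Q* = 466 − 1(109) = 357.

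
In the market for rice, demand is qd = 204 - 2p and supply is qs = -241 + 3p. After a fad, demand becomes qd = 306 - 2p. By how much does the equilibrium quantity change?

Original equilibrium: p* = 89, q* = 26.
New equilibrium: 306 - 2p = -241 + 3p, so 547 = 5p and p' = 109.4; q' = 306 − 2(109.4) = 87.2.
Change in quantity: 87.2 − 26 = 61.2.

Δq = 61.2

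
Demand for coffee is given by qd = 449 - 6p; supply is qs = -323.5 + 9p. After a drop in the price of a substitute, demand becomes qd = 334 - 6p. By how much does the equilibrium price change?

Original equilibrium: p* = 51.5, q* = 140.
New equilibrium: 334 - 6p = -323.5 + 9p, so 657.5 = 15p and p' = 263/6; q' = 334 − 6(263/6) = 71.
Change in price: 263/6 − 51.5 = -23/3.

Δp = -23/3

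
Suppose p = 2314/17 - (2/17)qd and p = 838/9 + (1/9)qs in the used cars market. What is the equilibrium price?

p* = 114

Set the two price expressions equal: 2314/17 - (2/17)q = 838/9 + (1/9)q.
6580/153 = (35/153)q, so q* = 188.
p* = 2314/17 − (2/17)(188) = 114.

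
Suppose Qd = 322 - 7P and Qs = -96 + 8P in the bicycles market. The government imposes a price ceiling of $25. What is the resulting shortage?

Shortage = 43

Equilibrium price would be P* = 418/15, so the ceiling at 25 binds.
At P = 25: Qd = 322 − 7(25) = 147, Qs = -96 + 8(25) = 104.
Shortage = 147 − 104 = 43.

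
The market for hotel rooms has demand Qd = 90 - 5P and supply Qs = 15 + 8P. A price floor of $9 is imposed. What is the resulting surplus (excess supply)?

Equilibrium price would be P* = 75/13, so the floor at 9 binds.
At P = 9: Qd = 45, Qs = 87.
Surplus = 87 − 45 = 42.

Surplus = 42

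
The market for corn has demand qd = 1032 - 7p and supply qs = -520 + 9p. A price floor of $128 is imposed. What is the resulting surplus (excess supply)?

Equilibrium price would be p* = 97, so the floor at 128 binds.
At p = 128: qd = 136, qs = 632.
Surplus = 632 − 136 = 496.

Surplus = 496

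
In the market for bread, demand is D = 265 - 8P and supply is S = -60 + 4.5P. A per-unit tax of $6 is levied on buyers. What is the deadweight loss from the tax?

Pre-tax equilibrium: P* = 26, Q* = 57.
Tax on buyers shifts demand to D = 265 − 8(P + 6) = 217 - 8P.
217 - 8P = -60 + 4.5P gives seller price Ps = 22.16; buyers pay Pb = 22.16 + 6 = 28.16.
New quantity: Q = 265 − 8(28.16) = 39.72.
DWL = ½ × 6 × (57 − 39.72) = 51.84.

Deadweight loss = 51.84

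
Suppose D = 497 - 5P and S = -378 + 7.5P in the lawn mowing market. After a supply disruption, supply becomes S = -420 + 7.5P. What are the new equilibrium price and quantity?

Original equilibrium: P* = 70, Q* = 147.
New equilibrium: 497 - 5P = -420 + 7.5P, so 917 = 12.5P and P' = 73.36; Q' = 497 − 5(73.36) = 130.2.

P' = 73.36, Q' = 130.2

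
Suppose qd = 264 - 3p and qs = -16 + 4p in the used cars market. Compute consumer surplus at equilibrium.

Equilibrium: 264 - 3p = -16 + 4p gives p* = 40, q* = 144.
Demand choke price (qd = 0): p = 88.
CS = ½(88 − 40)(144) = 3456.

Consumer surplus = 3456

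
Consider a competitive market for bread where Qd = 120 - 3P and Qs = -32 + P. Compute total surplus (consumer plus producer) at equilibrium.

Equilibrium: 120 - 3P = -32 + P gives P* = 38, Q* = 6.
Demand choke price: P = 40; supply starts at P = 32.
CS = ½(40 − 38)(6) = 6; PS = ½(38 − 32)(6) = 18.

Total surplus = 24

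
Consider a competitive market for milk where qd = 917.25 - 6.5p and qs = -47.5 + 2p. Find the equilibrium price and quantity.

p* = 113.5, q* = 179.5

Set qd = qs: 917.25 - 6.5p = -47.5 + 2p.
964.75 = 8.5p, so p* = 113.5.
q* = 917.25 − 6.5(113.5) = 179.5.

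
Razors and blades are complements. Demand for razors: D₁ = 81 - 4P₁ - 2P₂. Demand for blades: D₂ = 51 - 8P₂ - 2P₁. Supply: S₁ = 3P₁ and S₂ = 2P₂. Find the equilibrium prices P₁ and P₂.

P₁ = 118/11, P₂ = 65/22

Market 1: 81 - 4P₁ - 2P₂ = 3P₁ → 7P₁ + 2P₂ = 81.
Market 2: 10P₂ + 2P₁ = 51.
Eliminating P₂: 10×(1) − 2×(2) gives 66P₁ = 708, so P₁ = 118/11.
Back-substitute into (2): P₂ = (51 − 2×118/11) / 10 = 65/22.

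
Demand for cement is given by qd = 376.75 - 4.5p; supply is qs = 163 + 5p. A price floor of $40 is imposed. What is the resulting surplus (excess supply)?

Surplus = 166.25

Equilibrium price would be p* = 22.5, so the floor at 40 binds.
At p = 40: qd = 196.75, qs = 363.
Surplus = 363 − 196.75 = 166.25.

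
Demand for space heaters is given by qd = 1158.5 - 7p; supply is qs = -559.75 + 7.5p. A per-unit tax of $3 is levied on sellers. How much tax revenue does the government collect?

Tax revenue = 27678/29

Pre-tax equilibrium: p* = 118.5, q* = 329.
Tax on sellers shifts supply to qs = -559.75 + 7.5(p − 3) = -582.25 + 7.5p.
1158.5 - 7p = -582.25 + 7.5p gives buyer price pb = 6963/58; sellers receive ps = 6963/58 − 3 = 6789/58.
New quantity: q = 1158.5 − 7(6963/58) = 9226/29.
Revenue = 3 × 9226/29 = 27678/29.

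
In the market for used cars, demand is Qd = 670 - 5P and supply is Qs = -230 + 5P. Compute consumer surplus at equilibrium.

Consumer surplus = 4840

Equilibrium: 670 - 5P = -230 + 5P gives P* = 90, Q* = 220.
Demand choke price (Qd = 0): P = 134.
CS = ½(134 − 90)(220) = 4840.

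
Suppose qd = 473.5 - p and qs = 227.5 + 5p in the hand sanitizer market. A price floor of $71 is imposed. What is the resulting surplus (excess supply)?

Surplus = 180

Equilibrium price would be p* = 41, so the floor at 71 binds.
At p = 71: qd = 402.5, qs = 582.5.
Surplus = 582.5 − 402.5 = 180.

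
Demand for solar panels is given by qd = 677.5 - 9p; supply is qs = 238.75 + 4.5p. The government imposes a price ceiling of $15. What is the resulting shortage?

Equilibrium price would be p* = 32.5, so the ceiling at 15 binds.
At p = 15: qd = 677.5 − 9(15) = 542.5, qs = 238.75 + 4.5(15) = 306.25.
Shortage = 542.5 − 306.25 = 236.25.

Shortage = 236.25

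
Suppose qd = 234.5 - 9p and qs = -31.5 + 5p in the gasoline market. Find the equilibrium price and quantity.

p* = 19, q* = 63.5

Set qd = qs: 234.5 - 9p = -31.5 + 5p.
266 = 14p, so p* = 19.
q* = 234.5 − 9(19) = 63.5.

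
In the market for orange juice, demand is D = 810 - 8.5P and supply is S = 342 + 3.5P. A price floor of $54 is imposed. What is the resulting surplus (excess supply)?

Equilibrium price would be P* = 39, so the floor at 54 binds.
At P = 54: D = 351, S = 531.
Surplus = 531 − 351 = 180.

Surplus = 180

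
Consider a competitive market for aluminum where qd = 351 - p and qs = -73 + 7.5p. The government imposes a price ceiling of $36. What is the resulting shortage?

Equilibrium price would be p* = 848/17, so the ceiling at 36 binds.
At p = 36: qd = 351 − 1(36) = 315, qs = -73 + 7.5(36) = 197.
Shortage = 315 − 197 = 118.

Shortage = 118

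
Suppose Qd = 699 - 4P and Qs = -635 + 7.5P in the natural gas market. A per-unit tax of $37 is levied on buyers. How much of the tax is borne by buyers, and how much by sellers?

Buyers bear 555/23, sellers bear 296/23

Pre-tax equilibrium: P* = 116, Q* = 235.
Tax on buyers shifts demand to Qd = 699 − 4(P + 37) = 551 - 4P.
551 - 4P = -635 + 7.5P gives seller price Ps = 2372/23; buyers pay Pb = 2372/23 + 37 = 3223/23.
New quantity: Q = 699 − 4(3223/23) = 3185/23.
Buyer burden = 3223/23 − 116 = 555/23; seller burden = 116 − 2372/23 = 296/23.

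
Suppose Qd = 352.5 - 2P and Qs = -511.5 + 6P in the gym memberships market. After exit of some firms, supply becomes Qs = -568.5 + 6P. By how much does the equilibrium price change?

Original equilibrium: P* = 108, Q* = 136.5.
New equilibrium: 352.5 - 2P = -568.5 + 6P, so 921 = 8P and P' = 115.125; Q' = 352.5 − 2(115.125) = 122.25.
Change in price: 115.125 − 108 = 7.125.

ΔP = 7.125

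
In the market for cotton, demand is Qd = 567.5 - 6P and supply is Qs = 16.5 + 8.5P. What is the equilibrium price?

P* = 38

Set Qd = Qs: 567.5 - 6P = 16.5 + 8.5P.
551 = 14.5P, so P* = 38.
Q* = 567.5 − 6(38) = 339.5.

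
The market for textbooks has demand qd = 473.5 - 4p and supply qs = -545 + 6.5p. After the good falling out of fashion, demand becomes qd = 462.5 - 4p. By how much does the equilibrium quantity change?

Δq = -143/21

Original equilibrium: p* = 97, q* = 85.5.
New equilibrium: 462.5 - 4p = -545 + 6.5p, so 1007.5 = 10.5p and p' = 2015/21; q' = 462.5 − 4(2015/21) = 3305/42.
Change in quantity: 3305/42 − 85.5 = -143/21.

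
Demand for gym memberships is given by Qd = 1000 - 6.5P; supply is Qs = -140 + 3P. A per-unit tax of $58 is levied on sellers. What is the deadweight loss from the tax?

Deadweight loss = 65598/19

Pre-tax equilibrium: P* = 120, Q* = 220.
Tax on sellers shifts supply to Qs = -140 + 3(P − 58) = -314 + 3P.
1000 - 6.5P = -314 + 3P gives buyer price Pb = 2628/19; sellers receive Ps = 2628/19 − 58 = 1526/19.
New quantity: Q = 1000 − 6.5(2628/19) = 1918/19.
DWL = ½ × 58 × (220 − 1918/19) = 65598/19.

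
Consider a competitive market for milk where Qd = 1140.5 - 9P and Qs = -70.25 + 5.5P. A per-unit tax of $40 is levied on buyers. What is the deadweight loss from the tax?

Pre-tax equilibrium: P* = 83.5, Q* = 389.
Tax on buyers shifts demand to Qd = 1140.5 − 9(P + 40) = 780.5 - 9P.
780.5 - 9P = -70.25 + 5.5P gives seller price Ps = 3403/58; buyers pay Pb = 3403/58 + 40 = 5723/58.
New quantity: Q = 1140.5 − 9(5723/58) = 7321/29.
DWL = ½ × 40 × (389 − 7321/29) = 79200/29.

Deadweight loss = 79200/29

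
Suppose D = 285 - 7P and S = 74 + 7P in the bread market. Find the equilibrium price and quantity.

P* = 211/14, Q* = 179.5

Set D = S: 285 - 7P = 74 + 7P.
211 = 14P, so P* = 211/14.
Q* = 285 − 7(211/14) = 179.5.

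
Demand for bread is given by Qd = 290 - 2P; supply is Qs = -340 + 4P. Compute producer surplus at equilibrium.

Producer surplus = 800

Equilibrium: 290 - 2P = -340 + 4P gives P* = 105, Q* = 80.
Supply starts at P = 85 (where Qs = 0).
PS = ½(105 − 85)(80) = 800.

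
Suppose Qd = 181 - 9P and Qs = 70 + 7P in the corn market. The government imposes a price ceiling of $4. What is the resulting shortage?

Equilibrium price would be P* = 6.9375, so the ceiling at 4 binds.
At P = 4: Qd = 181 − 9(4) = 145, Qs = 70 + 7(4) = 98.
Shortage = 145 − 98 = 47.

Shortage = 47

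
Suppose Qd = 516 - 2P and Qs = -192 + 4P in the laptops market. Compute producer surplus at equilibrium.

Producer surplus = 9800

Equilibrium: 516 - 2P = -192 + 4P gives P* = 118, Q* = 280.
Supply starts at P = 48 (where Qs = 0).
PS = ½(118 − 48)(280) = 9800.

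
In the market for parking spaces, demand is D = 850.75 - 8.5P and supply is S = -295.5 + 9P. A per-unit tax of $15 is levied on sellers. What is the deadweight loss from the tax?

Deadweight loss = 6885/14

Pre-tax equilibrium: P* = 65.5, Q* = 294.
Tax on sellers shifts supply to S = -295.5 + 9(P − 15) = -430.5 + 9P.
850.75 - 8.5P = -430.5 + 9P gives buyer price Pb = 1025/14; sellers receive Ps = 1025/14 − 15 = 815/14.
New quantity: Q = 850.75 − 8.5(1025/14) = 1599/7.
DWL = ½ × 15 × (294 − 1599/7) = 6885/14.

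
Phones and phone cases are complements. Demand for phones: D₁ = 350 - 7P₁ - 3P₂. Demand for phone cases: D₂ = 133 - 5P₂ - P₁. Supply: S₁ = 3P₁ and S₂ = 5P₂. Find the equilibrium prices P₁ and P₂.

P₁ = 3101/97, P₂ = 980/97

Market 1: 350 - 7P₁ - 3P₂ = 3P₁ → 10P₁ + 3P₂ = 350.
Market 2: 10P₂ + P₁ = 133.
Eliminating P₂: 10×(1) − 3×(2) gives 97P₁ = 3101, so P₁ = 3101/97.
Back-substitute into (2): P₂ = (133 − 1×3101/97) / 10 = 980/97.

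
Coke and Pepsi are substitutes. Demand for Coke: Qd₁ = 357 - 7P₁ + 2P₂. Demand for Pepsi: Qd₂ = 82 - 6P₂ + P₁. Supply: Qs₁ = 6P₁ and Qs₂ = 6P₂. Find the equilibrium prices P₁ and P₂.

P₁ = 2224/77, P₂ = 1423/154

Market 1: 357 - 7P₁ + 2P₂ = 6P₁ → 13P₁ - 2P₂ = 357.
Market 2: 12P₂ - P₁ = 82.
Eliminating P₂: 12×(1) + 2×(2) gives 154P₁ = 4448, so P₁ = 2224/77.
Back-substitute into (2): P₂ = (82 + 1×2224/77) / 12 = 1423/154.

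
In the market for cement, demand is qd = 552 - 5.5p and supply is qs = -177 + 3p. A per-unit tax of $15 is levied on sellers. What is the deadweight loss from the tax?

Deadweight loss = 7425/34

Pre-tax equilibrium: p* = 1458/17, q* = 1365/17.
Tax on sellers shifts supply to qs = -177 + 3(p − 15) = -222 + 3p.
552 - 5.5p = -222 + 3p gives buyer price pb = 1548/17; sellers receive ps = 1548/17 − 15 = 1293/17.
New quantity: q = 552 − 5.5(1548/17) = 870/17.
DWL = ½ × 15 × (1365/17 − 870/17) = 7425/34.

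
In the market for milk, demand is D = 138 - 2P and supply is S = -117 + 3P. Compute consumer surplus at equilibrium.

Consumer surplus = 324

Equilibrium: 138 - 2P = -117 + 3P gives P* = 51, Q* = 36.
Demand choke price (D = 0): P = 69.
CS = ½(69 − 51)(36) = 324.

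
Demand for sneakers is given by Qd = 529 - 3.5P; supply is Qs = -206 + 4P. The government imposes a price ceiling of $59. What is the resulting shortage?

Shortage = 292.5

Equilibrium price would be P* = 98, so the ceiling at 59 binds.
At P = 59: Qd = 529 − 3.5(59) = 322.5, Qs = -206 + 4(59) = 30.
Shortage = 322.5 − 30 = 292.5.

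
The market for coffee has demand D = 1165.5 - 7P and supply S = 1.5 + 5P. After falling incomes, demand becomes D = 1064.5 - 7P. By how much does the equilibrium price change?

Original equilibrium: P* = 97, Q* = 486.5.
New equilibrium: 1064.5 - 7P = 1.5 + 5P, so 1063 = 12P and P' = 1063/12; Q' = 1064.5 − 7(1063/12) = 5333/12.
Change in price: 1063/12 − 97 = -101/12.

ΔP = -101/12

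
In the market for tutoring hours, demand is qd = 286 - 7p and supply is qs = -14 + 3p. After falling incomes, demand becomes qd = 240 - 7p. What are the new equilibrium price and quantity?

p' = 25.4, q' = 62.2

Original equilibrium: p* = 30, q* = 76.
New equilibrium: 240 - 7p = -14 + 3p, so 254 = 10p and p' = 25.4; q' = 240 − 7(25.4) = 62.2.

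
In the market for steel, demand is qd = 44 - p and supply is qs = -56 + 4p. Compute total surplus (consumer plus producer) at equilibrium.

Total surplus = 360

Equilibrium: 44 - p = -56 + 4p gives p* = 20, q* = 24.
Demand choke price: p = 44; supply starts at p = 14.
CS = ½(44 − 20)(24) = 288; PS = ½(20 − 14)(24) = 72.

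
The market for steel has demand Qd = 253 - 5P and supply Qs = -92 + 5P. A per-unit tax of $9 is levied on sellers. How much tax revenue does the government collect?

Tax revenue = 522

Pre-tax equilibrium: P* = 34.5, Q* = 80.5.
Tax on sellers shifts supply to Qs = -92 + 5(P − 9) = -137 + 5P.
253 - 5P = -137 + 5P gives buyer price Pb = 39; sellers receive Ps = 39 − 9 = 30.
New quantity: Q = 253 − 5(39) = 58.
Revenue = 9 × 58 = 522.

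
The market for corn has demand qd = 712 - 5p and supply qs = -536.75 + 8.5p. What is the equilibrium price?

Set qd = qs: 712 - 5p = -536.75 + 8.5p.
1248.75 = 13.5p, so p* = 92.5.
q* = 712 − 5(92.5) = 249.5.

p* = 92.5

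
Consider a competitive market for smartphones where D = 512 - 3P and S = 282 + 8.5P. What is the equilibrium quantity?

Q* = 452

Set D = S: 512 - 3P = 282 + 8.5P.
230 = 11.5P, so P* = 20.
Q* = 512 − 3(20) = 452.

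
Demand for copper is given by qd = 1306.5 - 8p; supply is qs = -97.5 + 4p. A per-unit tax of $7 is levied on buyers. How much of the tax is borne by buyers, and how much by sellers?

Pre-tax equilibrium: p* = 117, q* = 370.5.
Tax on buyers shifts demand to qd = 1306.5 − 8(p + 7) = 1250.5 - 8p.
1250.5 - 8p = -97.5 + 4p gives seller price ps = 337/3; buyers pay pb = 337/3 + 7 = 358/3.
New quantity: q = 1306.5 − 8(358/3) = 2111/6.
Buyer burden = 358/3 − 117 = 7/3; seller burden = 117 − 337/3 = 14/3.

Buyers bear 7/3, sellers bear 14/3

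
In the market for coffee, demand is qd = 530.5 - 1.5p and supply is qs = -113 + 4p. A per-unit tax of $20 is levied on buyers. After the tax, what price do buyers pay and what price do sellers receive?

Buyers pay 1447/11, sellers receive 1227/11

Pre-tax equilibrium: p* = 117, q* = 355.
Tax on buyers shifts demand to qd = 530.5 − 1.5(p + 20) = 500.5 - 1.5p.
500.5 - 1.5p = -113 + 4p gives seller price ps = 1227/11; buyers pay pb = 1227/11 + 20 = 1447/11.
New quantity: q = 530.5 − 1.5(1447/11) = 3665/11.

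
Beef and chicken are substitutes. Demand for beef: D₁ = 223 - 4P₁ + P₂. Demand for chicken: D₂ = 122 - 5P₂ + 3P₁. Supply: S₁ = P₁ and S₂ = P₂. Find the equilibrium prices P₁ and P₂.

P₁ = 1460/27, P₂ = 1279/27

Market 1: 223 - 4P₁ + P₂ = P₁ → 5P₁ - P₂ = 223.
Market 2: 6P₂ - 3P₁ = 122.
Eliminating P₂: 6×(1) + 1×(2) gives 27P₁ = 1460, so P₁ = 1460/27.
Back-substitute into (2): P₂ = (122 + 3×1460/27) / 6 = 1279/27.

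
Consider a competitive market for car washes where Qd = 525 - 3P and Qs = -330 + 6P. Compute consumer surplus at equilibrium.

Equilibrium: 525 - 3P = -330 + 6P gives P* = 95, Q* = 240.
Demand choke price (Qd = 0): P = 175.
CS = ½(175 − 95)(240) = 9600.

Consumer surplus = 9600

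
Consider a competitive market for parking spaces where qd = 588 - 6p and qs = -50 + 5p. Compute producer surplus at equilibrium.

Producer surplus = 5760

Equilibrium: 588 - 6p = -50 + 5p gives p* = 58, q* = 240.
Supply starts at p = 10 (where qs = 0).
PS = ½(58 − 10)(240) = 5760.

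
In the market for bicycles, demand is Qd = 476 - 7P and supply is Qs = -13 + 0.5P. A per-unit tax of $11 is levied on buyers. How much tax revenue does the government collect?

Pre-tax equilibrium: P* = 65.2, Q* = 19.6.
Tax on buyers shifts demand to Qd = 476 − 7(P + 11) = 399 - 7P.
399 - 7P = -13 + 0.5P gives seller price Ps = 824/15; buyers pay Pb = 824/15 + 11 = 989/15.
New quantity: Q = 476 − 7(989/15) = 217/15.
Revenue = 11 × 217/15 = 2387/15.

Tax revenue = 2387/15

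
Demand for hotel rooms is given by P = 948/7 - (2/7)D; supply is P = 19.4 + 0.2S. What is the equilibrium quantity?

Q* = 4061/17

Set the two price expressions equal: 948/7 - (2/7)Q = 19.4 + 0.2Q.
4061/35 = (17/35)Q, so Q* = 4061/17.
P* = 948/7 − (2/7)(4061/17) = 1142/17.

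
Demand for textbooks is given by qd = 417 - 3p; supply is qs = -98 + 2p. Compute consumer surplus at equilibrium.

Consumer surplus = 1944

Equilibrium: 417 - 3p = -98 + 2p gives p* = 103, q* = 108.
Demand choke price (qd = 0): p = 139.
CS = ½(139 − 103)(108) = 1944.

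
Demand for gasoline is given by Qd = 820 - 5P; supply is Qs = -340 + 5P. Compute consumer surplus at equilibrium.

Equilibrium: 820 - 5P = -340 + 5P gives P* = 116, Q* = 240.
Demand choke price (Qd = 0): P = 164.
CS = ½(164 − 116)(240) = 5760.

Consumer surplus = 5760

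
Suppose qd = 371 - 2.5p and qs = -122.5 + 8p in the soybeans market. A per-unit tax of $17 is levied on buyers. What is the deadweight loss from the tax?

Pre-tax equilibrium: p* = 47, q* = 253.5.
Tax on buyers shifts demand to qd = 371 − 2.5(p + 17) = 328.5 - 2.5p.
328.5 - 2.5p = -122.5 + 8p gives seller price ps = 902/21; buyers pay pb = 902/21 + 17 = 1259/21.
New quantity: q = 371 − 2.5(1259/21) = 9287/42.
DWL = ½ × 17 × (253.5 − 9287/42) = 5780/21.

Deadweight loss = 5780/21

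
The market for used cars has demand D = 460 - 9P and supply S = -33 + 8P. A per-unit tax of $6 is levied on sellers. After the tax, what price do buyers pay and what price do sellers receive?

Buyers pay 541/17, sellers receive 439/17

Pre-tax equilibrium: P* = 29, Q* = 199.
Tax on sellers shifts supply to S = -33 + 8(P − 6) = -81 + 8P.
460 - 9P = -81 + 8P gives buyer price Pb = 541/17; sellers receive Ps = 541/17 − 6 = 439/17.
New quantity: Q = 460 − 9(541/17) = 2951/17.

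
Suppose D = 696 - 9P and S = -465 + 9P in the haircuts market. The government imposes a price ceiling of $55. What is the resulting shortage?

Shortage = 171

Equilibrium price would be P* = 64.5, so the ceiling at 55 binds.
At P = 55: D = 696 − 9(55) = 201, S = -465 + 9(55) = 30.
Shortage = 201 − 30 = 171.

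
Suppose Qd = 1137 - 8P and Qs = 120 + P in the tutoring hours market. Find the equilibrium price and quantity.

Set Qd = Qs: 1137 - 8P = 120 + P.
1017 = 9P, so P* = 113.
Q* = 1137 − 8(113) = 233.

P* = 113, Q* = 233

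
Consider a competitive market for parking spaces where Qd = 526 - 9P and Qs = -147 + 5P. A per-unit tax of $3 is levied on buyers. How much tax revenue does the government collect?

Pre-tax equilibrium: P* = 673/14, Q* = 1307/14.
Tax on buyers shifts demand to Qd = 526 − 9(P + 3) = 499 - 9P.
499 - 9P = -147 + 5P gives seller price Ps = 323/7; buyers pay Pb = 323/7 + 3 = 344/7.
New quantity: Q = 526 − 9(344/7) = 586/7.
Revenue = 3 × 586/7 = 1758/7.

Tax revenue = 1758/7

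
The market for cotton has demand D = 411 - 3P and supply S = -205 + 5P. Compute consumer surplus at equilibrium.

Equilibrium: 411 - 3P = -205 + 5P gives P* = 77, Q* = 180.
Demand choke price (D = 0): P = 137.
CS = ½(137 − 77)(180) = 5400.

Consumer surplus = 5400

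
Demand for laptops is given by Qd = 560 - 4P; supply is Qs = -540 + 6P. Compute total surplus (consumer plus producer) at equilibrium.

Total surplus = 3000

Equilibrium: 560 - 4P = -540 + 6P gives P* = 110, Q* = 120.
Demand choke price: P = 140; supply starts at P = 90.
CS = ½(140 − 110)(120) = 1800; PS = ½(110 − 90)(120) = 1200.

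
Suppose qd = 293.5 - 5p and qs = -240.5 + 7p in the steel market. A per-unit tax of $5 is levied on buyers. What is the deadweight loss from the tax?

Pre-tax equilibrium: p* = 44.5, q* = 71.
Tax on buyers shifts demand to qd = 293.5 − 5(p + 5) = 268.5 - 5p.
268.5 - 5p = -240.5 + 7p gives seller price ps = 509/12; buyers pay pb = 509/12 + 5 = 569/12.
New quantity: q = 293.5 − 5(569/12) = 677/12.
DWL = ½ × 5 × (71 − 677/12) = 875/24.

Deadweight loss = 875/24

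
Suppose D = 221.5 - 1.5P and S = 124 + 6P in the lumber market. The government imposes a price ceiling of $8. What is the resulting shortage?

Shortage = 37.5

Equilibrium price would be P* = 13, so the ceiling at 8 binds.
At P = 8: D = 221.5 − 1.5(8) = 209.5, S = 124 + 6(8) = 172.
Shortage = 209.5 − 172 = 37.5.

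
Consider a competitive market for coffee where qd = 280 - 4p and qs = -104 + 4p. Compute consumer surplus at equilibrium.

Equilibrium: 280 - 4p = -104 + 4p gives p* = 48, q* = 88.
Demand choke price (qd = 0): p = 70.
CS = ½(70 − 48)(88) = 968.

Consumer surplus = 968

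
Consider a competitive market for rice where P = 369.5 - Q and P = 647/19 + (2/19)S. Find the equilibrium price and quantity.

Set the two price expressions equal: 369.5 - Q = 647/19 + (2/19)Q.
12747/38 = (21/19)Q, so Q* = 303.5.
P* = 369.5 − (1)(303.5) = 66.

P* = 66, Q* = 303.5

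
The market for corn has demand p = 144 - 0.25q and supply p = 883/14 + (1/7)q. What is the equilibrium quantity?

q* = 206

Set the two price expressions equal: 144 - 0.25q = 883/14 + (1/7)q.
1133/14 = (11/28)q, so q* = 206.
p* = 144 − (0.25)(206) = 92.5.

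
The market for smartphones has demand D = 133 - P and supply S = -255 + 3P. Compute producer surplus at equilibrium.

Equilibrium: 133 - P = -255 + 3P gives P* = 97, Q* = 36.
Supply starts at P = 85 (where S = 0).
PS = ½(97 − 85)(36) = 216.

Producer surplus = 216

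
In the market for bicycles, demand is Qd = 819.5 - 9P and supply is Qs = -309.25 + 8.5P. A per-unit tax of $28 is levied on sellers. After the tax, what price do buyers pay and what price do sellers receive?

Pre-tax equilibrium: P* = 64.5, Q* = 239.
Tax on sellers shifts supply to Qs = -309.25 + 8.5(P − 28) = -547.25 + 8.5P.
819.5 - 9P = -547.25 + 8.5P gives buyer price Pb = 78.1; sellers receive Ps = 78.1 − 28 = 50.1.
New quantity: Q = 819.5 − 9(78.1) = 116.6.

Buyers pay $78.1, sellers receive $50.1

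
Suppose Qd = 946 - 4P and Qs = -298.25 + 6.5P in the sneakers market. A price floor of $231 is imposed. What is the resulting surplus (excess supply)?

Equilibrium price would be P* = 118.5, so the floor at 231 binds.
At P = 231: Qd = 22, Qs = 1203.25.
Surplus = 1203.25 − 22 = 1181.25.

Surplus = 1181.25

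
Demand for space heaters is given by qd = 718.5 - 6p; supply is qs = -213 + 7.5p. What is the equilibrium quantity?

q* = 304.5

Set qd = qs: 718.5 - 6p = -213 + 7.5p.
931.5 = 13.5p, so p* = 69.
q* = 718.5 − 6(69) = 304.5.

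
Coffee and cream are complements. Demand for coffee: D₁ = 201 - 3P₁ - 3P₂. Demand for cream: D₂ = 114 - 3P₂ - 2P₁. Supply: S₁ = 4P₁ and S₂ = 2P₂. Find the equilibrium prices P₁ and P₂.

P₁ = 663/29, P₂ = 396/29

Market 1: 201 - 3P₁ - 3P₂ = 4P₁ → 7P₁ + 3P₂ = 201.
Market 2: 5P₂ + 2P₁ = 114.
Eliminating P₂: 5×(1) − 3×(2) gives 29P₁ = 663, so P₁ = 663/29.
Back-substitute into (2): P₂ = (114 − 2×663/29) / 5 = 396/29.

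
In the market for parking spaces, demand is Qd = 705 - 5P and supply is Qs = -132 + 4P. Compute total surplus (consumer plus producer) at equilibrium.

Total surplus = 12960

Equilibrium: 705 - 5P = -132 + 4P gives P* = 93, Q* = 240.
Demand choke price: P = 141; supply starts at P = 33.
CS = ½(141 − 93)(240) = 5760; PS = ½(93 − 33)(240) = 7200.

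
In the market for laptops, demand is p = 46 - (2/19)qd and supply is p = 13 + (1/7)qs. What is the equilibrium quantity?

Set the two price expressions equal: 46 - (2/19)q = 13 + (1/7)q.
33 = (33/133)q, so q* = 133.
p* = 46 − (2/19)(133) = 32.

q* = 133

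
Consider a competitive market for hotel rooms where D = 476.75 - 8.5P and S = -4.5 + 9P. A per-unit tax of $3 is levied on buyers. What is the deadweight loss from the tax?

Deadweight loss = 1377/70

Pre-tax equilibrium: P* = 27.5, Q* = 243.
Tax on buyers shifts demand to D = 476.75 − 8.5(P + 3) = 451.25 - 8.5P.
451.25 - 8.5P = -4.5 + 9P gives seller price Ps = 1823/70; buyers pay Pb = 1823/70 + 3 = 2033/70.
New quantity: Q = 476.75 − 8.5(2033/70) = 8046/35.
DWL = ½ × 3 × (243 − 8046/35) = 1377/70.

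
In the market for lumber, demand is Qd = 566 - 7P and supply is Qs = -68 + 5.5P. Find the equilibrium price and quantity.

Set Qd = Qs: 566 - 7P = -68 + 5.5P.
634 = 12.5P, so P* = 50.72.
Q* = 566 − 7(50.72) = 210.96.

P* = 50.72, Q* = 210.96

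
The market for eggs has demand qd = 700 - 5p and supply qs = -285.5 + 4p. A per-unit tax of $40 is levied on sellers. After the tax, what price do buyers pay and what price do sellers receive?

Pre-tax equilibrium: p* = 109.5, q* = 152.5.
Tax on sellers shifts supply to qs = -285.5 + 4(p − 40) = -445.5 + 4p.
700 - 5p = -445.5 + 4p gives buyer price pb = 2291/18; sellers receive ps = 2291/18 − 40 = 1571/18.
New quantity: q = 700 − 5(2291/18) = 1145/18.

Buyers pay 2291/18, sellers receive 1571/18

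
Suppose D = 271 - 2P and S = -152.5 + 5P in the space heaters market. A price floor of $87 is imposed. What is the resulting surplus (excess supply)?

Equilibrium price would be P* = 60.5, so the floor at 87 binds.
At P = 87: D = 97, S = 282.5.
Surplus = 282.5 − 97 = 185.5.

Surplus = 185.5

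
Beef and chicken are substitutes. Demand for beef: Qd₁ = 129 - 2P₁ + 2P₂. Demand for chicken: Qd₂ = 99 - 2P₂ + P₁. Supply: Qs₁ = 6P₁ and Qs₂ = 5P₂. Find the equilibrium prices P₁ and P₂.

P₁ = 367/18, P₂ = 307/18

Market 1: 129 - 2P₁ + 2P₂ = 6P₁ → 8P₁ - 2P₂ = 129.
Market 2: 7P₂ - P₁ = 99.
Eliminating P₂: 7×(1) + 2×(2) gives 54P₁ = 1101, so P₁ = 367/18.
Back-substitute into (2): P₂ = (99 + 1×367/18) / 7 = 307/18.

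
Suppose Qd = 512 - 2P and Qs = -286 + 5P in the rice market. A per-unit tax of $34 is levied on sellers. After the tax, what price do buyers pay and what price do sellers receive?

Pre-tax equilibrium: P* = 114, Q* = 284.
Tax on sellers shifts supply to Qs = -286 + 5(P − 34) = -456 + 5P.
512 - 2P = -456 + 5P gives buyer price Pb = 968/7; sellers receive Ps = 968/7 − 34 = 730/7.
New quantity: Q = 512 − 2(968/7) = 1648/7.

Buyers pay 968/7, sellers receive 730/7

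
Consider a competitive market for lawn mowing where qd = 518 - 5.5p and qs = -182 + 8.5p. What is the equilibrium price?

p* = 50

Set qd = qs: 518 - 5.5p = -182 + 8.5p.
700 = 14p, so p* = 50.
q* = 518 − 5.5(50) = 243.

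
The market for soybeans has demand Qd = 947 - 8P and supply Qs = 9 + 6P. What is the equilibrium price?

P* = 67

Set Qd = Qs: 947 - 8P = 9 + 6P.
938 = 14P, so P* = 67.
Q* = 947 − 8(67) = 411.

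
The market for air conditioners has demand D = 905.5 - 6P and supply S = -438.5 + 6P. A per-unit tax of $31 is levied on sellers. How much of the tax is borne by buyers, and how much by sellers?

Pre-tax equilibrium: P* = 112, Q* = 233.5.
Tax on sellers shifts supply to S = -438.5 + 6(P − 31) = -624.5 + 6P.
905.5 - 6P = -624.5 + 6P gives buyer price Pb = 127.5; sellers receive Ps = 127.5 − 31 = 96.5.
New quantity: Q = 905.5 − 6(127.5) = 140.5.
Buyer burden = 127.5 − 112 = 15.5; seller burden = 112 − 96.5 = 15.5.

Buyers bear $15.5, sellers bear $15.5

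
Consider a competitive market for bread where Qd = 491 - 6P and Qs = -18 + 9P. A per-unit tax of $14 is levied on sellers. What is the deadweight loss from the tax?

Pre-tax equilibrium: P* = 509/15, Q* = 287.4.
Tax on sellers shifts supply to Qs = -18 + 9(P − 14) = -144 + 9P.
491 - 6P = -144 + 9P gives buyer price Pb = 127/3; sellers receive Ps = 127/3 − 14 = 85/3.
New quantity: Q = 491 − 6(127/3) = 237.
DWL = ½ × 14 × (287.4 − 237) = 352.8.

Deadweight loss = 352.8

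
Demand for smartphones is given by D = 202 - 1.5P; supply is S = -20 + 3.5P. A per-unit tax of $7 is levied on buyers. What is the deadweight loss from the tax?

Pre-tax equilibrium: P* = 44.4, Q* = 135.4.
Tax on buyers shifts demand to D = 202 − 1.5(P + 7) = 191.5 - 1.5P.
191.5 - 1.5P = -20 + 3.5P gives seller price Ps = 42.3; buyers pay Pb = 42.3 + 7 = 49.3.
New quantity: Q = 202 − 1.5(49.3) = 128.05.
DWL = ½ × 7 × (135.4 − 128.05) = 25.725.

Deadweight loss = 25.725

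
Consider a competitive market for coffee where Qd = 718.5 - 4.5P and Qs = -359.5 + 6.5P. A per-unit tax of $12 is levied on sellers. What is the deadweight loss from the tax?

Deadweight loss = 2106/11

Pre-tax equilibrium: P* = 98, Q* = 277.5.
Tax on sellers shifts supply to Qs = -359.5 + 6.5(P − 12) = -437.5 + 6.5P.
718.5 - 4.5P = -437.5 + 6.5P gives buyer price Pb = 1156/11; sellers receive Ps = 1156/11 − 12 = 1024/11.
New quantity: Q = 718.5 − 4.5(1156/11) = 5403/22.
DWL = ½ × 12 × (277.5 − 5403/22) = 2106/11.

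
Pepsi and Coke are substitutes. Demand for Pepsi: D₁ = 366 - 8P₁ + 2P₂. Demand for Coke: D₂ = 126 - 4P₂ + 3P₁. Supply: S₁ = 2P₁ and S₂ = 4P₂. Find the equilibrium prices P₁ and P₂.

P₁ = 1590/37, P₂ = 1179/37

Market 1: 366 - 8P₁ + 2P₂ = 2P₁ → 10P₁ - 2P₂ = 366.
Market 2: 8P₂ - 3P₁ = 126.
Eliminating P₂: 8×(1) + 2×(2) gives 74P₁ = 3180, so P₁ = 1590/37.
Back-substitute into (2): P₂ = (126 + 3×1590/37) / 8 = 1179/37.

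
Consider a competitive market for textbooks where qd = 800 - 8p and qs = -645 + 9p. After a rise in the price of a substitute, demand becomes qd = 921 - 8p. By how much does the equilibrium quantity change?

Original equilibrium: p* = 85, q* = 120.
New equilibrium: 921 - 8p = -645 + 9p, so 1566 = 17p and p' = 1566/17; q' = 921 − 8(1566/17) = 3129/17.
Change in quantity: 3129/17 − 120 = 1089/17.

Δq = 1089/17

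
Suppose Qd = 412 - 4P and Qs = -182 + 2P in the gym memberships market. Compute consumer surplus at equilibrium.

Consumer surplus = 32

Equilibrium: 412 - 4P = -182 + 2P gives P* = 99, Q* = 16.
Demand choke price (Qd = 0): P = 103.
CS = ½(103 − 99)(16) = 32.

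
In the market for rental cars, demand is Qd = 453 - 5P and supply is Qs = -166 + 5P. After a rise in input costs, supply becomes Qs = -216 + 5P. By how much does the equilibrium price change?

Original equilibrium: P* = 61.9, Q* = 143.5.
New equilibrium: 453 - 5P = -216 + 5P, so 669 = 10P and P' = 66.9; Q' = 453 − 5(66.9) = 118.5.
Change in price: 66.9 − 61.9 = 5.

ΔP = 5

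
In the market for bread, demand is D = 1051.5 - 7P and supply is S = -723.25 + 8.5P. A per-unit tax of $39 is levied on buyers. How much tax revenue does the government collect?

Pre-tax equilibrium: P* = 114.5, Q* = 250.
Tax on buyers shifts demand to D = 1051.5 − 7(P + 39) = 778.5 - 7P.
778.5 - 7P = -723.25 + 8.5P gives seller price Ps = 6007/62; buyers pay Pb = 6007/62 + 39 = 8425/62.
New quantity: Q = 1051.5 − 7(8425/62) = 3109/31.
Revenue = 39 × 3109/31 = 121251/31.

Tax revenue = 121251/31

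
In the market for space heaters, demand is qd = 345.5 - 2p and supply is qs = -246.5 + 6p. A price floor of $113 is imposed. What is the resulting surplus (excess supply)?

Equilibrium price would be p* = 74, so the floor at 113 binds.
At p = 113: qd = 119.5, qs = 431.5.
Surplus = 431.5 − 119.5 = 312.

Surplus = 312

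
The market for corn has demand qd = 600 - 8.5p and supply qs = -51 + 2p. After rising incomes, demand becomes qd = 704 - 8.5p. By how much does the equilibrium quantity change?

Original equilibrium: p* = 62, q* = 73.
New equilibrium: 704 - 8.5p = -51 + 2p, so 755 = 10.5p and p' = 1510/21; q' = 704 − 8.5(1510/21) = 1949/21.
Change in quantity: 1949/21 − 73 = 416/21.

Δq = 416/21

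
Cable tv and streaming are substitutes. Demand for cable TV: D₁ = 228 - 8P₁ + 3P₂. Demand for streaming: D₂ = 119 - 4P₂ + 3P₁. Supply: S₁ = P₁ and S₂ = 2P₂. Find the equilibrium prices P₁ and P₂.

Market 1: 228 - 8P₁ + 3P₂ = P₁ → 9P₁ - 3P₂ = 228.
Market 2: 6P₂ - 3P₁ = 119.
Eliminating P₂: 6×(1) + 3×(2) gives 45P₁ = 1725, so P₁ = 115/3.
Back-substitute into (2): P₂ = (119 + 3×115/3) / 6 = 39.

P₁ = 115/3, P₂ = 39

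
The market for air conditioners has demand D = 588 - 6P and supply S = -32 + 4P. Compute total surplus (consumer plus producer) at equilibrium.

Total surplus = 9720

Equilibrium: 588 - 6P = -32 + 4P gives P* = 62, Q* = 216.
Demand choke price: P = 98; supply starts at P = 8.
CS = ½(98 − 62)(216) = 3888; PS = ½(62 − 8)(216) = 5832.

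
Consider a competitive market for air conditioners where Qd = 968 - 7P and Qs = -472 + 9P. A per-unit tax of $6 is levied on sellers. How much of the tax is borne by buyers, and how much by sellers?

Pre-tax equilibrium: P* = 90, Q* = 338.
Tax on sellers shifts supply to Qs = -472 + 9(P − 6) = -526 + 9P.
968 - 7P = -526 + 9P gives buyer price Pb = 93.375; sellers receive Ps = 93.375 − 6 = 87.375.
New quantity: Q = 968 − 7(93.375) = 314.375.
Buyer burden = 93.375 − 90 = 3.375; seller burden = 90 − 87.375 = 2.625.

Buyers bear $3.375, sellers bear $2.625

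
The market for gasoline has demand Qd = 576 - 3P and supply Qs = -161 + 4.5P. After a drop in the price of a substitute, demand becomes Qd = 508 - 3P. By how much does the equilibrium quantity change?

ΔQ = -40.8

Original equilibrium: P* = 1474/15, Q* = 281.2.
New equilibrium: 508 - 3P = -161 + 4.5P, so 669 = 7.5P and P' = 89.2; Q' = 508 − 3(89.2) = 240.4.
Change in quantity: 240.4 − 281.2 = -40.8.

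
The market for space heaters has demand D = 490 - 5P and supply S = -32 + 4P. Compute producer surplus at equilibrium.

Producer surplus = 5000

Equilibrium: 490 - 5P = -32 + 4P gives P* = 58, Q* = 200.
Supply starts at P = 8 (where S = 0).
PS = ½(58 − 8)(200) = 5000.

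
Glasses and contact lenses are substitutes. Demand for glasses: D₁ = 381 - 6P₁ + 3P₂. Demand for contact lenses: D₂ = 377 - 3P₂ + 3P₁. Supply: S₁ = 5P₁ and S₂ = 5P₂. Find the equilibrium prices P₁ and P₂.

Market 1: 381 - 6P₁ + 3P₂ = 5P₁ → 11P₁ - 3P₂ = 381.
Market 2: 8P₂ - 3P₁ = 377.
Eliminating P₂: 8×(1) + 3×(2) gives 79P₁ = 4179, so P₁ = 4179/79.
Back-substitute into (2): P₂ = (377 + 3×4179/79) / 8 = 5290/79.

P₁ = 4179/79, P₂ = 5290/79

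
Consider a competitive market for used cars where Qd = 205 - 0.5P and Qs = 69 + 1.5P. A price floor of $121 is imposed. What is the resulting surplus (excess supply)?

Equilibrium price would be P* = 68, so the floor at 121 binds.
At P = 121: Qd = 144.5, Qs = 250.5.
Surplus = 250.5 − 144.5 = 106.

Surplus = 106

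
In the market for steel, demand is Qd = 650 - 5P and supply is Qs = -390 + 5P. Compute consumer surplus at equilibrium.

Equilibrium: 650 - 5P = -390 + 5P gives P* = 104, Q* = 130.
Demand choke price (Qd = 0): P = 130.
CS = ½(130 − 104)(130) = 1690.

Consumer surplus = 1690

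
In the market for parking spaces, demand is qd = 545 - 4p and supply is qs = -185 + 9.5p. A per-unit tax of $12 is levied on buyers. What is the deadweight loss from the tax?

Deadweight loss = 608/3

Pre-tax equilibrium: p* = 1460/27, q* = 8875/27.
Tax on buyers shifts demand to qd = 545 − 4(p + 12) = 497 - 4p.
497 - 4p = -185 + 9.5p gives seller price ps = 1364/27; buyers pay pb = 1364/27 + 12 = 1688/27.
New quantity: q = 545 − 4(1688/27) = 7963/27.
DWL = ½ × 12 × (8875/27 − 7963/27) = 608/3.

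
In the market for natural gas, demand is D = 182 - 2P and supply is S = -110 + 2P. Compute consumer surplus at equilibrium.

Consumer surplus = 324

Equilibrium: 182 - 2P = -110 + 2P gives P* = 73, Q* = 36.
Demand choke price (D = 0): P = 91.
CS = ½(91 − 73)(36) = 324.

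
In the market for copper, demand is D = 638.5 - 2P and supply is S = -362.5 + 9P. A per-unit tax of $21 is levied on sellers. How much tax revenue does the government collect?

Pre-tax equilibrium: P* = 91, Q* = 456.5.
Tax on sellers shifts supply to S = -362.5 + 9(P − 21) = -551.5 + 9P.
638.5 - 2P = -551.5 + 9P gives buyer price Pb = 1190/11; sellers receive Ps = 1190/11 − 21 = 959/11.
New quantity: Q = 638.5 − 2(1190/11) = 9287/22.
Revenue = 21 × 9287/22 = 195027/22.

Tax revenue = 195027/22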